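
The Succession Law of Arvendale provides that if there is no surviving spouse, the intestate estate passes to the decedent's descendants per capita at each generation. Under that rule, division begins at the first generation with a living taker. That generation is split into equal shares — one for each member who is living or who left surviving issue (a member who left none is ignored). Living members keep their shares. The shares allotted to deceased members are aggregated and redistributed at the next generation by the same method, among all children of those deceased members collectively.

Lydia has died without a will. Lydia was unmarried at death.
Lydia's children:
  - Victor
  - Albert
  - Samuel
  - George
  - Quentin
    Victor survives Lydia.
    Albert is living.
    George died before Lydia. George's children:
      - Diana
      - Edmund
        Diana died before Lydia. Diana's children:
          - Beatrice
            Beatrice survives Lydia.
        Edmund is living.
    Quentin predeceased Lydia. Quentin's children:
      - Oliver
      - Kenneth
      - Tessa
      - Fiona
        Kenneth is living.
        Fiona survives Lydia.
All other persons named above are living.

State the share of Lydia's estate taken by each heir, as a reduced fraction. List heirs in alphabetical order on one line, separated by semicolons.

There is no surviving spouse, so the entire estate passes to Lydia's descendants per capita at each generation.
At generation 1 (Victor, Albert, Samuel, George, Quentin) there are 5 shares of (1)/5 = 1/5 each.
Living: Victor, Albert, and Samuel — each takes 1/5.
Deceased: George and Quentin. Their combined 2/5 is pooled and carried to generation 2.
At generation 2 (Diana, Edmund, Oliver, Kenneth, Tessa, Fiona) there are 6 shares of (2/5)/6 = 1/15 each.
Living: Edmund, Oliver, Kenneth, Tessa, and Fiona — each takes 1/15.
Deceased: Diana. That 1/15 share is carried to generation 3.
At generation 3 (Beatrice) there are 1 shares of (1/15)/1 = 1/15 each.
Living: Beatrice — each takes 1/15.

Albert 1/5; Beatrice 1/15; Edmund 1/15; Fiona 1/15; Kenneth 1/15; Oliver 1/15; Samuel 1/5; Tessa 1/15; Victor 1/5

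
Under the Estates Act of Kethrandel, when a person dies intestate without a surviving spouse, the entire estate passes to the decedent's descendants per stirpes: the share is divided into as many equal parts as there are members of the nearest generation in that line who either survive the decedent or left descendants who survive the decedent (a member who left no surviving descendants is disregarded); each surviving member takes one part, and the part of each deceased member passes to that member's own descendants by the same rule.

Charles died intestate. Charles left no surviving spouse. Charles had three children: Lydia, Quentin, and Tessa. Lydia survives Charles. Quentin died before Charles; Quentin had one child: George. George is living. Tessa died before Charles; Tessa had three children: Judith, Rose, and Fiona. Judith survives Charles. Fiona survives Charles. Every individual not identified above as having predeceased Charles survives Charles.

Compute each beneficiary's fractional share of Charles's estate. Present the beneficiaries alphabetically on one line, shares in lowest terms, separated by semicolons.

There is no surviving spouse, so the entire estate passes to Charles's descendants per stirpes.
The estate is divided into 3 equal shares of 1/3 among Lydia, Quentin, Tessa.
Lydia is living and takes 1/3.
Quentin predeceased; the 1/3 allotted to Quentin's branch passes to Quentin's issue by representation.
George is the sole taker at this level and receives the full 1/3.
Tessa predeceased; the 1/3 allotted to Tessa's branch passes to Tessa's issue by representation.
The 1/3 is divided into 3 equal shares of 1/9 among Judith, Rose, Fiona.
Judith is living and takes 1/9.
Rose is living and takes 1/9.
Fiona is living and takes 1/9.

Fiona 1/9; George 1/3; Judith 1/9; Lydia 1/3; Rose 1/9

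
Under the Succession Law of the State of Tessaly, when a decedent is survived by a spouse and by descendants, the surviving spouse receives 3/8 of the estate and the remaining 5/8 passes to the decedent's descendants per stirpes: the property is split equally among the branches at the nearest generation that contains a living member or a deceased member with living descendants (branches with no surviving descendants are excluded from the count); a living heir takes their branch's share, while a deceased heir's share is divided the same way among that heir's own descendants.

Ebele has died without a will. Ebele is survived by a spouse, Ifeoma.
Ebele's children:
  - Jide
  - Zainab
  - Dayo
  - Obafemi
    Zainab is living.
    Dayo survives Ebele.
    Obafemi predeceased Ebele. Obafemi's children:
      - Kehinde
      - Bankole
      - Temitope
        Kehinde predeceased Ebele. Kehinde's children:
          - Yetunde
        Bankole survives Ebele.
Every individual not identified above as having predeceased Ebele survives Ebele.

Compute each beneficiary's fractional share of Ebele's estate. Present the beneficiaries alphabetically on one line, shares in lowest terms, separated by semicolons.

Bankole 5/96; Dayo 5/32; Ifeoma 3/8; Jide 5/32; Temitope 5/96; Yetunde 5/96; Zainab 5/32

Ifeoma, as surviving spouse, takes 3/8.
The remaining 5/8 passes to Ebele's descendants per stirpes.
The 5/8 is divided into 4 equal shares of 5/32 among Jide, Zainab, Dayo, Obafemi.
Jide is living and takes 5/32.
Zainab is living and takes 5/32.
Dayo is living and takes 5/32.
Obafemi predeceased; the 5/32 allotted to Obafemi's branch passes to Obafemi's issue by representation.
The 5/32 is divided into 3 equal shares of 5/96 among Kehinde, Bankole, Temitope.
Kehinde predeceased; the 5/96 allotted to Kehinde's branch passes to Kehinde's issue by representation.
Yetunde is the sole taker at this level and receives the full 5/96.
Bankole is living and takes 5/96.
Temitope is living and takes 5/96.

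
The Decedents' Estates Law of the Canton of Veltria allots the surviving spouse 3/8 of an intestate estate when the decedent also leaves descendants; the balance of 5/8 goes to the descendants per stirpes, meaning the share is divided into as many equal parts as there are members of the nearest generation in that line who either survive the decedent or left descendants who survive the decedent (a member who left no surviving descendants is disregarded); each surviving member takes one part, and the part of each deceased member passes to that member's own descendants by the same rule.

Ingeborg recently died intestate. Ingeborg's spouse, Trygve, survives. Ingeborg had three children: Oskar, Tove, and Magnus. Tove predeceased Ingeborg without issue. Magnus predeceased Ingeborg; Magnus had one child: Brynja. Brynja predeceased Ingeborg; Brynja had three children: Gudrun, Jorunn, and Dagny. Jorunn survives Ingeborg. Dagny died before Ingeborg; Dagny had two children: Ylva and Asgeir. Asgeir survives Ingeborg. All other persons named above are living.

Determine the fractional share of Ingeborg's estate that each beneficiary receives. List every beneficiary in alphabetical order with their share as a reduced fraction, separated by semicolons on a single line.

Trygve, as surviving spouse, takes 3/8.
The remaining 5/8 passes to Ingeborg's descendants per stirpes.
Tove left no surviving issue, so that branch lapses and is disregarded.
The 5/8 is divided into 2 equal shares of 5/16 among Oskar, Magnus.
Oskar is living and takes 5/16.
Magnus predeceased; the 5/16 allotted to Magnus's branch passes to Magnus's issue by representation.
Brynja's line is the sole branch at this level, so the full 5/16 passes to Brynja's issue by representation.
The 5/16 is divided into 3 equal shares of 5/48 among Gudrun, Jorunn, Dagny.
Gudrun is living and takes 5/48.
Jorunn is living and takes 5/48.
Dagny predeceased; the 5/48 allotted to Dagny's branch passes to Dagny's issue by representation.
The 5/48 is divided into 2 equal shares of 5/96 among Ylva, Asgeir.
Ylva is living and takes 5/96.
Asgeir is living and takes 5/96.

Asgeir 5/96; Gudrun 5/48; Jorunn 5/48; Oskar 5/16; Trygve 3/8; Ylva 5/96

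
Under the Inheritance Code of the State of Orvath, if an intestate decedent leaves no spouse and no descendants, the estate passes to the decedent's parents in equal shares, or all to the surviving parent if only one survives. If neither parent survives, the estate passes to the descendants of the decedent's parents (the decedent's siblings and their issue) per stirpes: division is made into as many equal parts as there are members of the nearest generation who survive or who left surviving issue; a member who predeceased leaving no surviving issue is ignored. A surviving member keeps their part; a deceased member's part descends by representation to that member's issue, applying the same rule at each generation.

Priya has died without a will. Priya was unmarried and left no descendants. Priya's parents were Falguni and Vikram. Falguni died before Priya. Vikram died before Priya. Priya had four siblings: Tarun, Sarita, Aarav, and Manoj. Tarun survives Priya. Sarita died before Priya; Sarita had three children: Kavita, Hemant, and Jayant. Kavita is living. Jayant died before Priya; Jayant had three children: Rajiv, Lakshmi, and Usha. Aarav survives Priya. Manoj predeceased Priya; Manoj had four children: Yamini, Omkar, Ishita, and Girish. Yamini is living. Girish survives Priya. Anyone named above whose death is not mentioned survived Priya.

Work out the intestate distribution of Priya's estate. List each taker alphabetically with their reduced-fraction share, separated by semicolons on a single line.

Aarav 1/4; Girish 1/16; Hemant 1/12; Ishita 1/16; Kavita 1/12; Lakshmi 1/36; Omkar 1/16; Rajiv 1/36; Tarun 1/4; Usha 1/36; Yamini 1/16

Neither parent survives and there are no descendants, so the estate passes to Priya's siblings and their issue per stirpes.
The estate is divided into 4 equal shares of 1/4 among Tarun, Sarita, Aarav, Manoj.
Tarun is living and takes 1/4.
Sarita predeceased; the 1/4 allotted to Sarita's branch passes to Sarita's issue by representation.
The 1/4 is divided into 3 equal shares of 1/12 among Kavita, Hemant, Jayant.
Kavita is living and takes 1/12.
Hemant is living and takes 1/12.
Jayant predeceased; the 1/12 allotted to Jayant's branch passes to Jayant's issue by representation.
The 1/12 is divided into 3 equal shares of 1/36 among Rajiv, Lakshmi, Usha.
Rajiv is living and takes 1/36.
Lakshmi is living and takes 1/36.
Usha is living and takes 1/36.
Aarav is living and takes 1/4.
Manoj predeceased; the 1/4 allotted to Manoj's branch passes to Manoj's issue by representation.
The 1/4 is divided into 4 equal shares of 1/16 among Yamini, Omkar, Ishita, Girish.
Yamini is living and takes 1/16.
Omkar is living and takes 1/16.
Ishita is living and takes 1/16.
Girish is living and takes 1/16.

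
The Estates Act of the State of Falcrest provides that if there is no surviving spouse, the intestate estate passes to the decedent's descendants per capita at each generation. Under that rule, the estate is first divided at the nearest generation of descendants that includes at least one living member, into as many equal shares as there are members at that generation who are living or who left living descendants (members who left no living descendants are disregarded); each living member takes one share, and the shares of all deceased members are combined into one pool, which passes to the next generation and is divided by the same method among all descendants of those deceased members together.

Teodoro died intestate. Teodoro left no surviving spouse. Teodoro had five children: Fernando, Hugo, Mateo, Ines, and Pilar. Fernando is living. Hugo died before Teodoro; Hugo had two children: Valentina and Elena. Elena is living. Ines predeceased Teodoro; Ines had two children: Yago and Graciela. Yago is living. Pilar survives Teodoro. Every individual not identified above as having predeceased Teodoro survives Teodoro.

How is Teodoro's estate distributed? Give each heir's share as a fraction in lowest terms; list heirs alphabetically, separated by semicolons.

There is no surviving spouse, so the entire estate passes to Teodoro's descendants per capita at each generation.
At generation 1 (Fernando, Hugo, Mateo, Ines, Pilar) there are 5 shares of (1)/5 = 1/5 each.
Living: Fernando, Mateo, and Pilar — each takes 1/5.
Deceased: Hugo and Ines. Their combined 2/5 is pooled and carried to generation 2.
At generation 2 (Valentina, Elena, Yago, Graciela) there are 4 shares of (2/5)/4 = 1/10 each.
Living: Valentina, Elena, Yago, and Graciela — each takes 1/10.

Elena 1/10; Fernando 1/5; Graciela 1/10; Mateo 1/5; Pilar 1/5; Valentina 1/10; Yago 1/10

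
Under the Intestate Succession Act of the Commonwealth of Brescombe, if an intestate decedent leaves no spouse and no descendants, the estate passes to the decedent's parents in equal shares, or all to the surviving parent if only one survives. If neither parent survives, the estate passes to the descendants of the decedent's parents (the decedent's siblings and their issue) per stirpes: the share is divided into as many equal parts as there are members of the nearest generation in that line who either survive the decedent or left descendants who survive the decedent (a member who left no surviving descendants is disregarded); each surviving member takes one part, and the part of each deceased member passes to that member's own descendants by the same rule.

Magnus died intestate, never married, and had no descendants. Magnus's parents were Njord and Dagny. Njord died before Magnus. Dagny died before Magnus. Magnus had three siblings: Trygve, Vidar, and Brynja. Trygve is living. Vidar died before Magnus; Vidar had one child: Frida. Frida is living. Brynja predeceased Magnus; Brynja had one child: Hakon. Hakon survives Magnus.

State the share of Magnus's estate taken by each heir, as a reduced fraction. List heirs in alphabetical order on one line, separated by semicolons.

Frida 1/3; Hakon 1/3; Trygve 1/3

Neither parent survives and there are no descendants, so the estate passes to Magnus's siblings and their issue per stirpes.
The estate is divided into 3 equal shares of 1/3 among Trygve, Vidar, Brynja.
Trygve is living and takes 1/3.
Vidar predeceased; the 1/3 allotted to Vidar's branch passes to Vidar's issue by representation.
Frida is the sole taker at this level and receives the full 1/3.
Brynja predeceased; the 1/3 allotted to Brynja's branch passes to Brynja's issue by representation.
Hakon is the sole taker at this level and receives the full 1/3.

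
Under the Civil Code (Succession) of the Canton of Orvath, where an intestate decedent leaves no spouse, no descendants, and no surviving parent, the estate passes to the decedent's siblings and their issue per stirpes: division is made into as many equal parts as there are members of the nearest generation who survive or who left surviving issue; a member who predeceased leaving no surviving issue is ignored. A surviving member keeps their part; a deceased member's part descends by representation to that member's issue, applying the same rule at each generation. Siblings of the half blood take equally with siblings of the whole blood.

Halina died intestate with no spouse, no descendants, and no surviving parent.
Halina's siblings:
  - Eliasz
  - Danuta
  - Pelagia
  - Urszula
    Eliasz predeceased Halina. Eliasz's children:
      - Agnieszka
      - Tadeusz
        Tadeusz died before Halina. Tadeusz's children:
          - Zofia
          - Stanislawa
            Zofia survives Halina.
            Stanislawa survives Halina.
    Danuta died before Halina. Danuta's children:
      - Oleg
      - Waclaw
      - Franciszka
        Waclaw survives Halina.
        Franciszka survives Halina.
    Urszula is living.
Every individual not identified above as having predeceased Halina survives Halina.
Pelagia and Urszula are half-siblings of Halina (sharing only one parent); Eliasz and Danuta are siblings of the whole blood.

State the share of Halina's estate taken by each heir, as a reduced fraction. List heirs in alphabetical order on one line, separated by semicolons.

No spouse, descendants, or parent survives, so the estate passes to Halina's siblings per stirpes.
Half-blood and whole-blood siblings take equally under the stated rule.
The estate is divided into 4 equal shares of 1/4 among Eliasz, Danuta, Pelagia, Urszula.
Eliasz predeceased; the 1/4 allotted to Eliasz's branch passes to Eliasz's issue by representation.
The 1/4 is divided into 2 equal shares of 1/8 among Agnieszka, Tadeusz.
Agnieszka is living and takes 1/8.
Tadeusz predeceased; the 1/8 allotted to Tadeusz's branch passes to Tadeusz's issue by representation.
The 1/8 is divided into 2 equal shares of 1/16 among Zofia, Stanislawa.
Zofia is living and takes 1/16.
Stanislawa is living and takes 1/16.
Danuta predeceased; the 1/4 allotted to Danuta's branch passes to Danuta's issue by representation.
The 1/4 is divided into 3 equal shares of 1/12 among Oleg, Waclaw, Franciszka.
Oleg is living and takes 1/12.
Waclaw is living and takes 1/12.
Franciszka is living and takes 1/12.
Pelagia is living and takes 1/4.
Urszula is living and takes 1/4.

Agnieszka 1/8; Franciszka 1/12; Oleg 1/12; Pelagia 1/4; Stanislawa 1/16; Urszula 1/4; Waclaw 1/12; Zofia 1/16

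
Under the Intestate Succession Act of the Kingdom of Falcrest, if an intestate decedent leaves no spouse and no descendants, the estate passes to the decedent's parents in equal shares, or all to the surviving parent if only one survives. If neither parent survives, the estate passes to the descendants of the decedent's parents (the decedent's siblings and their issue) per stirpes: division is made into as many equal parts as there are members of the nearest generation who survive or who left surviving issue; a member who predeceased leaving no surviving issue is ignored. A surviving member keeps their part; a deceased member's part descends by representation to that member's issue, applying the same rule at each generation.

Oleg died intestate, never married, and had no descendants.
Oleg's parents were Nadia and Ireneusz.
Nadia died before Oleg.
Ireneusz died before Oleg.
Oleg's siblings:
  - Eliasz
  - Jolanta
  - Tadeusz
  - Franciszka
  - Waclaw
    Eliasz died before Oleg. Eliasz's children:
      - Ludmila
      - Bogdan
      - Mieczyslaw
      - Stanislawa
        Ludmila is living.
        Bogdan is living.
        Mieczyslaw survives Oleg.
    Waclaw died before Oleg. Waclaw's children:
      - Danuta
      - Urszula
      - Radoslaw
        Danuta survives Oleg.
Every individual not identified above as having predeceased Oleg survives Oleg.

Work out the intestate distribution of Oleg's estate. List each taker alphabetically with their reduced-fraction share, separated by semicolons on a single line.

Neither parent survives and there are no descendants, so the estate passes to Oleg's siblings and their issue per stirpes.
The estate is divided into 5 equal shares of 1/5 among Eliasz, Jolanta, Tadeusz, Franciszka, Waclaw.
Eliasz predeceased; the 1/5 allotted to Eliasz's branch passes to Eliasz's issue by representation.
The 1/5 is divided into 4 equal shares of 1/20 among Ludmila, Bogdan, Mieczyslaw, Stanislawa.
Ludmila is living and takes 1/20.
Bogdan is living and takes 1/20.
Mieczyslaw is living and takes 1/20.
Stanislawa is living and takes 1/20.
Jolanta is living and takes 1/5.
Tadeusz is living and takes 1/5.
Franciszka is living and takes 1/5.
Waclaw predeceased; the 1/5 allotted to Waclaw's branch passes to Waclaw's issue by representation.
The 1/5 is divided into 3 equal shares of 1/15 among Danuta, Urszula, Radoslaw.
Danuta is living and takes 1/15.
Urszula is living and takes 1/15.
Radoslaw is living and takes 1/15.

Bogdan 1/20; Danuta 1/15; Franciszka 1/5; Jolanta 1/5; Ludmila 1/20; Mieczyslaw 1/20; Radoslaw 1/15; Stanislawa 1/20; Tadeusz 1/5; Urszula 1/15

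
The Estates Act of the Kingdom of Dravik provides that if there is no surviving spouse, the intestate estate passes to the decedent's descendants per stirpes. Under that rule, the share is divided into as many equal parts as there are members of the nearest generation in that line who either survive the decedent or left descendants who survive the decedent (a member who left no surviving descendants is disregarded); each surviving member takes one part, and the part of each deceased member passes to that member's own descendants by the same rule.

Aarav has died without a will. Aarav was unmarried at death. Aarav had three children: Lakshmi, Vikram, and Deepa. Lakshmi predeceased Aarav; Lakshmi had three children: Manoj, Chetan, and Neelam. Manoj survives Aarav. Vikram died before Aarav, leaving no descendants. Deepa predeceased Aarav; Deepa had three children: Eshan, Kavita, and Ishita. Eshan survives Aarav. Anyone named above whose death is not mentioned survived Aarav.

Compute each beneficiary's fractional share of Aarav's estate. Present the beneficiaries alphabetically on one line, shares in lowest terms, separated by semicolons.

There is no surviving spouse, so the entire estate passes to Aarav's descendants per stirpes.
Vikram left no surviving issue, so that branch lapses and is disregarded.
The estate is divided into 2 equal shares of 1/2 among Lakshmi, Deepa.
Lakshmi predeceased; the 1/2 allotted to Lakshmi's branch passes to Lakshmi's issue by representation.
The 1/2 is divided into 3 equal shares of 1/6 among Manoj, Chetan, Neelam.
Manoj is living and takes 1/6.
Chetan is living and takes 1/6.
Neelam is living and takes 1/6.
Deepa predeceased; the 1/2 allotted to Deepa's branch passes to Deepa's issue by representation.
The 1/2 is divided into 3 equal shares of 1/6 among Eshan, Kavita, Ishita.
Eshan is living and takes 1/6.
Kavita is living and takes 1/6.
Ishita is living and takes 1/6.

Chetan 1/6; Eshan 1/6; Ishita 1/6; Kavita 1/6; Manoj 1/6; Neelam 1/6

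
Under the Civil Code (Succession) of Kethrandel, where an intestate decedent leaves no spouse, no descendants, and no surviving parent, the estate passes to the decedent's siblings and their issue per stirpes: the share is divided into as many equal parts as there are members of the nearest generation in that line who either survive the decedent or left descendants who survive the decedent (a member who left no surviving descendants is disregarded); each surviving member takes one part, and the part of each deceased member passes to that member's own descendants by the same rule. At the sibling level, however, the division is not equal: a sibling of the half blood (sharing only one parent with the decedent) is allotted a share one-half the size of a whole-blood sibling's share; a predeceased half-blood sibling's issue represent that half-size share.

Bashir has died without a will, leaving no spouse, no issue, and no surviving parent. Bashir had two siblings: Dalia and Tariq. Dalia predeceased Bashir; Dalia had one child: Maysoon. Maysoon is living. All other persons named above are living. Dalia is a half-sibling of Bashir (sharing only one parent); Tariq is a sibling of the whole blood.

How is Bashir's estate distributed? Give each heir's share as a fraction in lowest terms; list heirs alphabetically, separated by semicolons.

No spouse, descendants, or parent survives, so the estate passes to Bashir's siblings per stirpes.
Half-blood siblings count for one-half the weight of whole-blood siblings at the initial division.
Dividing 1 in proportion to weights (total weight 3/2): Dalia (weight 1/2) → 1/3; Tariq (weight 1) → 2/3.
Dalia predeceased; the 1/3 allotted to Dalia's branch passes to Dalia's issue by representation.
Maysoon is the sole taker at this level and receives the full 1/3.
Tariq is living and takes 2/3.

Maysoon 1/3; Tariq 2/3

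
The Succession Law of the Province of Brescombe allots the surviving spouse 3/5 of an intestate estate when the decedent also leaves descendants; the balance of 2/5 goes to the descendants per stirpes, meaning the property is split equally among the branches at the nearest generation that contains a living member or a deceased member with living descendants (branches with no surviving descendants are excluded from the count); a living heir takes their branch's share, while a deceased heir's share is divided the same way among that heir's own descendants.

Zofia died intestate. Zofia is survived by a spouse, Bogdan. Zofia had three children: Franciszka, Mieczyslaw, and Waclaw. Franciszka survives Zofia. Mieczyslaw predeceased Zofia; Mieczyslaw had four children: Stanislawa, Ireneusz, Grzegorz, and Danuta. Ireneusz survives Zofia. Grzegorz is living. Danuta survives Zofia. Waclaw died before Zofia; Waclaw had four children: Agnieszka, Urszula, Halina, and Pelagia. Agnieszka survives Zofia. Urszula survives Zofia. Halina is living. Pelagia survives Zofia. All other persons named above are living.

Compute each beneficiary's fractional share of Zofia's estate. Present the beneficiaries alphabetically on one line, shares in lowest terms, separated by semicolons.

Bogdan, as surviving spouse, takes 3/5.
The remaining 2/5 passes to Zofia's descendants per stirpes.
The 2/5 is divided into 3 equal shares of 2/15 among Franciszka, Mieczyslaw, Waclaw.
Franciszka is living and takes 2/15.
Mieczyslaw predeceased; the 2/15 allotted to Mieczyslaw's branch passes to Mieczyslaw's issue by representation.
The 2/15 is divided into 4 equal shares of 1/30 among Stanislawa, Ireneusz, Grzegorz, Danuta.
Stanislawa is living and takes 1/30.
Ireneusz is living and takes 1/30.
Grzegorz is living and takes 1/30.
Danuta is living and takes 1/30.
Waclaw predeceased; the 2/15 allotted to Waclaw's branch passes to Waclaw's issue by representation.
The 2/15 is divided into 4 equal shares of 1/30 among Agnieszka, Urszula, Halina, Pelagia.
Agnieszka is living and takes 1/30.
Urszula is living and takes 1/30.
Halina is living and takes 1/30.
Pelagia is living and takes 1/30.

Agnieszka 1/30; Bogdan 3/5; Danuta 1/30; Franciszka 2/15; Grzegorz 1/30; Halina 1/30; Ireneusz 1/30; Pelagia 1/30; Stanislawa 1/30; Urszula 1/30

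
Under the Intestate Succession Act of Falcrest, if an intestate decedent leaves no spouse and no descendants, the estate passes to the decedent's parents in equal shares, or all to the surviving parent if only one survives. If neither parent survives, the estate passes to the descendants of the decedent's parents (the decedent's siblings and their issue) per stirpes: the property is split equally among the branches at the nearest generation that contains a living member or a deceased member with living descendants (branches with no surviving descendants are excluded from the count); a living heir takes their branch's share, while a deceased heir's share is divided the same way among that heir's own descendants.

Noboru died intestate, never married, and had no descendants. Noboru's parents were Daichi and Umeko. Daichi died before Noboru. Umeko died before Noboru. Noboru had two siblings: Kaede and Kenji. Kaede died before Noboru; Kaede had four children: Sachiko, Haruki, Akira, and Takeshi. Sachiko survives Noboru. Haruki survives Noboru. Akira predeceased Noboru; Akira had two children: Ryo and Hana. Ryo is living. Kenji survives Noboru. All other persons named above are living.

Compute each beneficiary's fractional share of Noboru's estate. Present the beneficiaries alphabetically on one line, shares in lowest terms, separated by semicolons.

Hana 1/16; Haruki 1/8; Kenji 1/2; Ryo 1/16; Sachiko 1/8; Takeshi 1/8

Neither parent survives and there are no descendants, so the estate passes to Noboru's siblings and their issue per stirpes.
The estate is divided into 2 equal shares of 1/2 among Kaede, Kenji.
Kaede predeceased; the 1/2 allotted to Kaede's branch passes to Kaede's issue by representation.
The 1/2 is divided into 4 equal shares of 1/8 among Sachiko, Haruki, Akira, Takeshi.
Sachiko is living and takes 1/8.
Haruki is living and takes 1/8.
Akira predeceased; the 1/8 allotted to Akira's branch passes to Akira's issue by representation.
The 1/8 is divided into 2 equal shares of 1/16 among Ryo, Hana.
Ryo is living and takes 1/16.
Hana is living and takes 1/16.
Takeshi is living and takes 1/8.
Kenji is living and takes 1/2.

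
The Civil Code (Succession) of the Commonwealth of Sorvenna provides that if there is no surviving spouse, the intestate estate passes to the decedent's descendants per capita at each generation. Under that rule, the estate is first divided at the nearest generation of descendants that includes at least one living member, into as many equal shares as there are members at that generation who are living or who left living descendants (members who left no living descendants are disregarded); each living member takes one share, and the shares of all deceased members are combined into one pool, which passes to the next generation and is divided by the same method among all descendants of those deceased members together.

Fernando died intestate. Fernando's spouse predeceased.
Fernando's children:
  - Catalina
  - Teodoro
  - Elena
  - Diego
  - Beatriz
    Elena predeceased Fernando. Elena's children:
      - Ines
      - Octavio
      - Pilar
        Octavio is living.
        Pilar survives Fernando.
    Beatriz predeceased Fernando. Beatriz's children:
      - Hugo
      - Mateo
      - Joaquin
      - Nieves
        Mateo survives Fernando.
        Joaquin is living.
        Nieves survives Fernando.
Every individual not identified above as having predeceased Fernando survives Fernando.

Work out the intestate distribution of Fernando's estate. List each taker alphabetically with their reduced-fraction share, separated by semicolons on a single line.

Catalina 1/5; Diego 1/5; Hugo 2/35; Ines 2/35; Joaquin 2/35; Mateo 2/35; Nieves 2/35; Octavio 2/35; Pilar 2/35; Teodoro 1/5

There is no surviving spouse, so the entire estate passes to Fernando's descendants per capita at each generation.
At generation 1 (Catalina, Teodoro, Elena, Diego, Beatriz) there are 5 shares of (1)/5 = 1/5 each.
Living: Catalina, Teodoro, and Diego — each takes 1/5.
Deceased: Elena and Beatriz. Their combined 2/5 is pooled and carried to generation 2.
At generation 2 (Ines, Octavio, Pilar, Hugo, Mateo, Joaquin, Nieves) there are 7 shares of (2/5)/7 = 2/35 each.
Living: Ines, Octavio, Pilar, Hugo, Mateo, Joaquin, and Nieves — each takes 2/35.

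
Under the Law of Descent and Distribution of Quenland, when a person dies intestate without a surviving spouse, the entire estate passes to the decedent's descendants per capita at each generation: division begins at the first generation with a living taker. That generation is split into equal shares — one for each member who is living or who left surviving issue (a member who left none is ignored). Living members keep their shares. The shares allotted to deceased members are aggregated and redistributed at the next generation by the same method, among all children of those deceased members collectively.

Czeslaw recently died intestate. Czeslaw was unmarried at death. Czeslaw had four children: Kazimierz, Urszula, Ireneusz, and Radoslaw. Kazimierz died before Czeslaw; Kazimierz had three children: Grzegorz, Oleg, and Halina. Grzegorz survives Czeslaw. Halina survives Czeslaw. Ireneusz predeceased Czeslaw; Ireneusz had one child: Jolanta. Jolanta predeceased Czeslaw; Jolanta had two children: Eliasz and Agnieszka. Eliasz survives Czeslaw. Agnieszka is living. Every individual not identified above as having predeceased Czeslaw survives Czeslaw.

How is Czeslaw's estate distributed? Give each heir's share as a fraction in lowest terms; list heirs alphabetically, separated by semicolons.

There is no surviving spouse, so the entire estate passes to Czeslaw's descendants per capita at each generation.
At generation 1 (Kazimierz, Urszula, Ireneusz, Radoslaw) there are 4 shares of (1)/4 = 1/4 each.
Living: Urszula and Radoslaw — each takes 1/4.
Deceased: Kazimierz and Ireneusz. Their combined 1/2 is pooled and carried to generation 2.
At generation 2 (Grzegorz, Oleg, Halina, Jolanta) there are 4 shares of (1/2)/4 = 1/8 each.
Living: Grzegorz, Oleg, and Halina — each takes 1/8.
Deceased: Jolanta. That 1/8 share is carried to generation 3.
At generation 3 (Eliasz, Agnieszka) there are 2 shares of (1/8)/2 = 1/16 each.
Living: Eliasz and Agnieszka — each takes 1/16.

Agnieszka 1/16; Eliasz 1/16; Grzegorz 1/8; Halina 1/8; Oleg 1/8; Radoslaw 1/4; Urszula 1/4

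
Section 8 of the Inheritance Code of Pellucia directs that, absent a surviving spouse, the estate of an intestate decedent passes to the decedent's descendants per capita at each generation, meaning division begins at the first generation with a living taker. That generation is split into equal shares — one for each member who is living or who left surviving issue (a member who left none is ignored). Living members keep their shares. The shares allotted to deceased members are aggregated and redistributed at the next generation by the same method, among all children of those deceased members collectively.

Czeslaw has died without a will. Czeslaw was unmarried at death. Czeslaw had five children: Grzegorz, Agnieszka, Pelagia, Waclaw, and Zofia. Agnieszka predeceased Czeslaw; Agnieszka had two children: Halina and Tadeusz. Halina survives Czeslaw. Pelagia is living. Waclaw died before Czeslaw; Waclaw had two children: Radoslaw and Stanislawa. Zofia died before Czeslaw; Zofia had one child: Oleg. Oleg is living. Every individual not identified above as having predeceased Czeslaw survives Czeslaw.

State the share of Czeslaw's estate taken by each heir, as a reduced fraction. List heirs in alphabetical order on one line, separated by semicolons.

There is no surviving spouse, so the entire estate passes to Czeslaw's descendants per capita at each generation.
At generation 1 (Grzegorz, Agnieszka, Pelagia, Waclaw, Zofia) there are 5 shares of (1)/5 = 1/5 each.
Living: Grzegorz and Pelagia — each takes 1/5.
Deceased: Agnieszka, Waclaw, and Zofia. Their combined 3/5 is pooled and carried to generation 2.
At generation 2 (Halina, Tadeusz, Radoslaw, Stanislawa, Oleg) there are 5 shares of (3/5)/5 = 3/25 each.
Living: Halina, Tadeusz, Radoslaw, Stanislawa, and Oleg — each takes 3/25.

Grzegorz 1/5; Halina 3/25; Oleg 3/25; Pelagia 1/5; Radoslaw 3/25; Stanislawa 3/25; Tadeusz 3/25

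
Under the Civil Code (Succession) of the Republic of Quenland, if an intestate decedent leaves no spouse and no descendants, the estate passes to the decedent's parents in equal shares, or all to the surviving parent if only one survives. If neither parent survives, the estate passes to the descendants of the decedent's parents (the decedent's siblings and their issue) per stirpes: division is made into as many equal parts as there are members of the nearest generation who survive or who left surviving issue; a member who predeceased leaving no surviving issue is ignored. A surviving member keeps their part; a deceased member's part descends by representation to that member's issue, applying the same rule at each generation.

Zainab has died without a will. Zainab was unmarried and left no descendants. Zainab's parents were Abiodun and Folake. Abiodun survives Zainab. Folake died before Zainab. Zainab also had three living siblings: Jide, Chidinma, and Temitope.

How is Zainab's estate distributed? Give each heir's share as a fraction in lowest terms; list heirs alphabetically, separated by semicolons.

Only one parent, Abiodun, survives, so Abiodun takes the entire estate. The siblings take nothing because a surviving parent has priority.

Abiodun 1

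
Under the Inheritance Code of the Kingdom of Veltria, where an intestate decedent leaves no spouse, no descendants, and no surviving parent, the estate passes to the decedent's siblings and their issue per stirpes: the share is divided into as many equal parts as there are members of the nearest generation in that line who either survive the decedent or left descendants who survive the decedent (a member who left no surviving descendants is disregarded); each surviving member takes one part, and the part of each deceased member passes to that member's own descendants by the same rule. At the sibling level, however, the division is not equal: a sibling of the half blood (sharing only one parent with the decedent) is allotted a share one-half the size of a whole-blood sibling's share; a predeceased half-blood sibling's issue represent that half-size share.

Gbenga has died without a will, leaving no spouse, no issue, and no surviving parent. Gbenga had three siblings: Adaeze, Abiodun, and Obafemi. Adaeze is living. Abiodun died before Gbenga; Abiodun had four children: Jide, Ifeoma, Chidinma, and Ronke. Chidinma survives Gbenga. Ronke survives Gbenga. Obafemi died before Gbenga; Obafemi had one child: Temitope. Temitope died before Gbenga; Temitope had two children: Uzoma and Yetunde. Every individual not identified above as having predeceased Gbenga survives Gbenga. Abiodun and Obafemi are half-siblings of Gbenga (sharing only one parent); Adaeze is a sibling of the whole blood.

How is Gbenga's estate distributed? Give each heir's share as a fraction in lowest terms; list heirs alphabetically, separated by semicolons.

Adaeze 1/2; Chidinma 1/16; Ifeoma 1/16; Jide 1/16; Ronke 1/16; Uzoma 1/8; Yetunde 1/8

No spouse, descendants, or parent survives, so the estate passes to Gbenga's siblings per stirpes.
Half-blood siblings count for one-half the weight of whole-blood siblings at the initial division.
Dividing 1 in proportion to weights (total weight 2): Adaeze (weight 1) → 1/2; Abiodun (weight 1/2) → 1/4; Obafemi (weight 1/2) → 1/4.
Adaeze is living and takes 1/2.
Abiodun predeceased; the 1/4 allotted to Abiodun's branch passes to Abiodun's issue by representation.
The 1/4 is divided into 4 equal shares of 1/16 among Jide, Ifeoma, Chidinma, Ronke.
Jide is living and takes 1/16.
Ifeoma is living and takes 1/16.
Chidinma is living and takes 1/16.
Ronke is living and takes 1/16.
Obafemi predeceased; the 1/4 allotted to Obafemi's branch passes to Obafemi's issue by representation.
Temitope's line is the sole branch at this level, so the full 1/4 passes to Temitope's issue by representation.
The 1/4 is divided into 2 equal shares of 1/8 among Uzoma, Yetunde.
Uzoma is living and takes 1/8.
Yetunde is living and takes 1/8.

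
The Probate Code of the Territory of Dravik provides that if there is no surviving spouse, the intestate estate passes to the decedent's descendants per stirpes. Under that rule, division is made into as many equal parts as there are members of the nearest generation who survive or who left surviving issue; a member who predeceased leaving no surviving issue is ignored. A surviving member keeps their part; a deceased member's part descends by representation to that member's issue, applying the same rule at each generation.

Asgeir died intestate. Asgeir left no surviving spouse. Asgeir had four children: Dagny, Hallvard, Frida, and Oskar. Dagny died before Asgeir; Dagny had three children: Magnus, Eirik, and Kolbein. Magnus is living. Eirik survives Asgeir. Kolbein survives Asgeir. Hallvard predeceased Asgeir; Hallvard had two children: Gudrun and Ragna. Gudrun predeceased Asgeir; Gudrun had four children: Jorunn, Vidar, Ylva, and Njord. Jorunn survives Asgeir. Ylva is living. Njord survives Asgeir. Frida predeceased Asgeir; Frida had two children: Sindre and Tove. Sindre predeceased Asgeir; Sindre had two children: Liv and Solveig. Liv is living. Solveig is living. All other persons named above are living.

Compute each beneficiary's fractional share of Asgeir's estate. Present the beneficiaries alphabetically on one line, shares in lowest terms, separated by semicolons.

Eirik 1/12; Jorunn 1/32; Kolbein 1/12; Liv 1/16; Magnus 1/12; Njord 1/32; Oskar 1/4; Ragna 1/8; Solveig 1/16; Tove 1/8; Vidar 1/32; Ylva 1/32

There is no surviving spouse, so the entire estate passes to Asgeir's descendants per stirpes.
The estate is divided into 4 equal shares of 1/4 among Dagny, Hallvard, Frida, Oskar.
Dagny predeceased; the 1/4 allotted to Dagny's branch passes to Dagny's issue by representation.
The 1/4 is divided into 3 equal shares of 1/12 among Magnus, Eirik, Kolbein.
Magnus is living and takes 1/12.
Eirik is living and takes 1/12.
Kolbein is living and takes 1/12.
Hallvard predeceased; the 1/4 allotted to Hallvard's branch passes to Hallvard's issue by representation.
The 1/4 is divided into 2 equal shares of 1/8 among Gudrun, Ragna.
Gudrun predeceased; the 1/8 allotted to Gudrun's branch passes to Gudrun's issue by representation.
The 1/8 is divided into 4 equal shares of 1/32 among Jorunn, Vidar, Ylva, Njord.
Jorunn is living and takes 1/32.
Vidar is living and takes 1/32.
Ylva is living and takes 1/32.
Njord is living and takes 1/32.
Ragna is living and takes 1/8.
Frida predeceased; the 1/4 allotted to Frida's branch passes to Frida's issue by representation.
The 1/4 is divided into 2 equal shares of 1/8 among Sindre, Tove.
Sindre predeceased; the 1/8 allotted to Sindre's branch passes to Sindre's issue by representation.
The 1/8 is divided into 2 equal shares of 1/16 among Liv, Solveig.
Liv is living and takes 1/16.
Solveig is living and takes 1/16.
Tove is living and takes 1/8.
Oskar is living and takes 1/4.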